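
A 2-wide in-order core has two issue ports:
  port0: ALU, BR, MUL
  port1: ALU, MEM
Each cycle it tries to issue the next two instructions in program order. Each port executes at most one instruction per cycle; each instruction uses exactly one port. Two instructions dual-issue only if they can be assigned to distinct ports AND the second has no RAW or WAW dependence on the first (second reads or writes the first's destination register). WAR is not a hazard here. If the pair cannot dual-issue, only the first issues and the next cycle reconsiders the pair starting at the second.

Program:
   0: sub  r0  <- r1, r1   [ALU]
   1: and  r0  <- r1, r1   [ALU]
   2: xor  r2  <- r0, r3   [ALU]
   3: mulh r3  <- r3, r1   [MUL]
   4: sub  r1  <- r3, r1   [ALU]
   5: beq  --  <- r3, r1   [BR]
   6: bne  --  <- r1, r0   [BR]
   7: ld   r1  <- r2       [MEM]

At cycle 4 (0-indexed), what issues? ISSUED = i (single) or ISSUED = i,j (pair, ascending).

ISSUED = 5

c0: i0 sub  WAW r0
c1: i1 and  RAW r0
c2: i2&i3 xor+mulh  dual
c3: i4 sub  RAW r1
c4: i5 beq  no-port BR/BR
c5: i6&i7 bne+ld  dual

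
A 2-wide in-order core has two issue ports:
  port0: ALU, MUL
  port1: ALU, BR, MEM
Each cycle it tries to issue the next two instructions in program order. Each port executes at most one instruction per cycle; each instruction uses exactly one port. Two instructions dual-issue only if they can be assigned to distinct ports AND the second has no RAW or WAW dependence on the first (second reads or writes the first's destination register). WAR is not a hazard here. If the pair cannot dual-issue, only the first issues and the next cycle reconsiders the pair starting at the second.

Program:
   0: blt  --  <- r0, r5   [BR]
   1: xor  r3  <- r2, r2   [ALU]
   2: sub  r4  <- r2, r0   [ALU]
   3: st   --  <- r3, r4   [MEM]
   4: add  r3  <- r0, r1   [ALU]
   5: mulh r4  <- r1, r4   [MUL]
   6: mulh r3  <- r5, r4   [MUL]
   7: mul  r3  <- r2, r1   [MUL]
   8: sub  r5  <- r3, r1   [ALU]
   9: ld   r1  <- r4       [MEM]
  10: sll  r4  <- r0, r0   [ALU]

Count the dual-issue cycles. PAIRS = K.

PAIRS = 3

[0] i0+i1  blt.BR/xor.ALU  -- 2-wide
[1] i2  sub.ALU  -- RAW r4
[2] i3+i4  st.MEM/add.ALU  -- 2-wide
[3] i5  mulh.MUL  -- no-port MUL/MUL
[4] i6  mulh.MUL  -- no-port MUL/MUL
[5] i7  mul.MUL  -- RAW r3
[6] i8+i9  sub.ALU/ld.MEM  -- 2-wide
[7] i10  sll.ALU  -- tail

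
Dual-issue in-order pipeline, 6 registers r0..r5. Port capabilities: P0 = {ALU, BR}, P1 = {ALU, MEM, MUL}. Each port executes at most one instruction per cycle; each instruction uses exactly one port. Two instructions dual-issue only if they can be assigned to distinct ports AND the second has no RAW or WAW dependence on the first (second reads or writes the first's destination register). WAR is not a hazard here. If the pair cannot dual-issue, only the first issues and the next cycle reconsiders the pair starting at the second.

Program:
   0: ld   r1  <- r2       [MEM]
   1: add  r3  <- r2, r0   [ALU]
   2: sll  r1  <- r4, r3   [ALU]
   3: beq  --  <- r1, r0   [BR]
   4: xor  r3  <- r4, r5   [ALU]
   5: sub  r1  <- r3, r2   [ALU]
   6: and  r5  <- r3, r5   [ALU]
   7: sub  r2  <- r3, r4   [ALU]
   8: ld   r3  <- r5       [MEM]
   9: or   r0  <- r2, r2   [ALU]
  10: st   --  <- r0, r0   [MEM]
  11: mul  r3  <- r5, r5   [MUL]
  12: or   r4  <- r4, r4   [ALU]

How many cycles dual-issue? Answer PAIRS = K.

PAIRS = 5

  cy0 -> i0/i1 (ld.MEM;add.ALU) dual
  cy1 -> i2 (sll.ALU) RAW r1
  cy2 -> i3/i4 (beq.BR;xor.ALU) dual
  cy3 -> i5/i6 (sub.ALU;and.ALU) dual
  cy4 -> i7/i8 (sub.ALU;ld.MEM) dual
  cy5 -> i9 (or.ALU) RAW r0
  cy6 -> i10 (st.MEM) no-port MEM/MUL
  cy7 -> i11/i12 (mul.MUL;or.ALU) dual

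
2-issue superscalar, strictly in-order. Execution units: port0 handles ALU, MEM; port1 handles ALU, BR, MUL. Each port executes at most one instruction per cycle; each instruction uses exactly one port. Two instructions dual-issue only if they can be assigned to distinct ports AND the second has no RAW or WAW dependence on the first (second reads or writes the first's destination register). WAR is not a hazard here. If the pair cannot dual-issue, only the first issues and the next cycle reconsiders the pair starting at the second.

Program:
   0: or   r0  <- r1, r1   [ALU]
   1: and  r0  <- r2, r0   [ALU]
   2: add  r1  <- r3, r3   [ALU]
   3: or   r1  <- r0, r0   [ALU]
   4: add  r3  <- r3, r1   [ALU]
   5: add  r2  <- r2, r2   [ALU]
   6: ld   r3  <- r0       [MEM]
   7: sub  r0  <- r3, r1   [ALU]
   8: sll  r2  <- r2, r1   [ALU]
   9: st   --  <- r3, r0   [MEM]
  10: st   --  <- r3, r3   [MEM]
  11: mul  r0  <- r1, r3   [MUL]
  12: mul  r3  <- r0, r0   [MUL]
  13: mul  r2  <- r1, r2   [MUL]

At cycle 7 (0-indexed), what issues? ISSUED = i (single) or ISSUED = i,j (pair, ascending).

[0] i0  or  -- RAW+WAW r0
[1] i1,i2  and add  -- dual
[2] i3  or  -- RAW r1
[3] i4,i5  add add  -- dual
[4] i6  ld  -- RAW r3
[5] i7,i8  sub sll  -- dual
[6] i9  st  -- no-port MEM/MEM
[7] i10,i11  st mul  -- dual
[8] i12  mul  -- no-port MUL/MUL
[9] i13  mul  -- tail

ISSUED = 10,11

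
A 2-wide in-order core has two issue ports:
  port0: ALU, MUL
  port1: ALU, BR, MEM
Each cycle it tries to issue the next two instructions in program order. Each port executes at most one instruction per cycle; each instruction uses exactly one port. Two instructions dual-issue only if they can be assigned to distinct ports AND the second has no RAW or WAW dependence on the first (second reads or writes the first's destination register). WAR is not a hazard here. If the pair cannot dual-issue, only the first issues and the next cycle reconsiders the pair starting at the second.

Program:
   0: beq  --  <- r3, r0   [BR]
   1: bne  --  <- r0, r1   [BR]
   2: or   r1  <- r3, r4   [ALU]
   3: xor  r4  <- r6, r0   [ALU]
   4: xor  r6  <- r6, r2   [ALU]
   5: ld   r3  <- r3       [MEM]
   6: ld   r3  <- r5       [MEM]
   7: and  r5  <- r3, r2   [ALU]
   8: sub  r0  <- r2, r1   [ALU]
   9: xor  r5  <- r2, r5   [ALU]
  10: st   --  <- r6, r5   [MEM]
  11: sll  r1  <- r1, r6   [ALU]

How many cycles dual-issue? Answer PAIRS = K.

PAIRS = 4

t=0 i0:beq ; no-port BR/BR
t=1 i1/i2:bne/or ; dual
t=2 i3/i4:xor/xor ; dual
t=3 i5:ld ; no-port MEM/MEM
t=4 i6:ld ; RAW r3
t=5 i7/i8:and/sub ; dual
t=6 i9:xor ; RAW r5
t=7 i10/i11:st/sll ; dual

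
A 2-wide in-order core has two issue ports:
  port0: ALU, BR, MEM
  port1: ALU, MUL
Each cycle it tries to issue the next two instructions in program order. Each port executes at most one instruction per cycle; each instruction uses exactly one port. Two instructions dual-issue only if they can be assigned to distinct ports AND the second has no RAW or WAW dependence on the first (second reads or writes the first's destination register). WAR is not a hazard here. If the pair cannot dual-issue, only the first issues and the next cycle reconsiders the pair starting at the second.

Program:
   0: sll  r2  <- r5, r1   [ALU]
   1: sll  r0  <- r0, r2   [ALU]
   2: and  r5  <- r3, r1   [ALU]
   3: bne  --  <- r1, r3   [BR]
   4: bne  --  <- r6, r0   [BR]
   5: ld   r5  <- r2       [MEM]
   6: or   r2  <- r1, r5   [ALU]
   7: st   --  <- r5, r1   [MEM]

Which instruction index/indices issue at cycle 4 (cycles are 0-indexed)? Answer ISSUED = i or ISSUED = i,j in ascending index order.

ISSUED = 5

c0: i0 sll.ALU  RAW r2
c1: i1+i2 sll.ALU and.ALU  pair
c2: i3 bne.BR  no-port BR/BR
c3: i4 bne.BR  no-port BR/MEM
c4: i5 ld.MEM  RAW r5
c5: i6+i7 or.ALU st.MEM  pair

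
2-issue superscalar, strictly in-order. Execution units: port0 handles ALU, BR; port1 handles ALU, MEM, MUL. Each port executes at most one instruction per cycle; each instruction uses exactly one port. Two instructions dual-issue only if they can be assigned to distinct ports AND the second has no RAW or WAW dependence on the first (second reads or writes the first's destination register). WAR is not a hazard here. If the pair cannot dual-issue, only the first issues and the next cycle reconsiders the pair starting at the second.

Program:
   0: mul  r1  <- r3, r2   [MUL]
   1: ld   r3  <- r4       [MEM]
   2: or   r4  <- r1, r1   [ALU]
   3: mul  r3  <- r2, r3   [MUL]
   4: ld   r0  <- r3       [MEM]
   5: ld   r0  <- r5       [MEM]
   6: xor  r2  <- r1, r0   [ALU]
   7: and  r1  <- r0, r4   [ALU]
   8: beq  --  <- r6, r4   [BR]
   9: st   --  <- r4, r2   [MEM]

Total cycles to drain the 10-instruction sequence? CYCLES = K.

CYCLES = 7

0. mul.MUL @i0  | no-port MUL/MEM
1. ld.MEM+or.ALU @i1&i2  | dual
2. mul.MUL @i3  | no-port MUL/MEM
3. ld.MEM @i4  | no-port MEM/MEM
4. ld.MEM @i5  | RAW r0
5. xor.ALU+and.ALU @i6&i7  | dual
6. beq.BR+st.MEM @i8&i9  | dual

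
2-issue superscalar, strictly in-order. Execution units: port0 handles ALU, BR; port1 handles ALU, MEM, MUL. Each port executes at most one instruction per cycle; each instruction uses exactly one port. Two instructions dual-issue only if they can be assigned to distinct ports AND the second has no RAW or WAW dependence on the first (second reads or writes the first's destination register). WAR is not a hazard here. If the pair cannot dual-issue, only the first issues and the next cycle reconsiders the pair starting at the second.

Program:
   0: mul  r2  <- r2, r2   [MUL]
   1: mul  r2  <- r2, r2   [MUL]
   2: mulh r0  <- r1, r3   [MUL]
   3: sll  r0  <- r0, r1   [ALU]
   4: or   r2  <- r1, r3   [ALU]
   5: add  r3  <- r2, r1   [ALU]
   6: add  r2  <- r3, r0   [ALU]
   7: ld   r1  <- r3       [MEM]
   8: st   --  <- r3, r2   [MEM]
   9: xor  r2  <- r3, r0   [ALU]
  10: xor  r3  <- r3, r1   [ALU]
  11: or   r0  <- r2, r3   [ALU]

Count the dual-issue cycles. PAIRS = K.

PAIRS = 3

0. mul.MUL @i0  | no-port MUL/MUL
1. mul.MUL @i1  | no-port MUL/MUL
2. mulh.MUL @i2  | RAW+WAW r0
3. sll.ALU/or.ALU @i3&i4  | pair
4. add.ALU @i5  | RAW r3
5. add.ALU/ld.MEM @i6&i7  | pair
6. st.MEM/xor.ALU @i8&i9  | pair
7. xor.ALU @i10  | RAW r3
8. or.ALU @i11  | tail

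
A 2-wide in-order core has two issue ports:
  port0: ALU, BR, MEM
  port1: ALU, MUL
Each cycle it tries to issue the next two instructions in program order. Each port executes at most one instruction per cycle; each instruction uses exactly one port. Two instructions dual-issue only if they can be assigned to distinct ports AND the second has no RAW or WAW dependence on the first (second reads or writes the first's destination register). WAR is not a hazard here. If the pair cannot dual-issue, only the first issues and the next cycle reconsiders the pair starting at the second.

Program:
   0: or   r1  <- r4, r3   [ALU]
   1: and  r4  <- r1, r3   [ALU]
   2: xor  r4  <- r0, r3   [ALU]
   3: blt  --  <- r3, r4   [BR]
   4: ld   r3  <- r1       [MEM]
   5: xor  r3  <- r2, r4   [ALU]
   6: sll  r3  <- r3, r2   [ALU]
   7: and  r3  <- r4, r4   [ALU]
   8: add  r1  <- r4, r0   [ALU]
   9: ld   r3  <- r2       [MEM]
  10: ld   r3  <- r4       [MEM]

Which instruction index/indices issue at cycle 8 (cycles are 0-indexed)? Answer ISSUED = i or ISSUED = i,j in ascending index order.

ISSUED = 9

c0: i0 or  RAW r1
c1: i1 and  WAW r4
c2: i2 xor  RAW r4
c3: i3 blt  no-port BR/MEM
c4: i4 ld  WAW r3
c5: i5 xor  RAW+WAW r3
c6: i6 sll  WAW r3
c7: i7/i8 and;add  pair
c8: i9 ld  no-port MEM/MEM
c9: i10 ld  tail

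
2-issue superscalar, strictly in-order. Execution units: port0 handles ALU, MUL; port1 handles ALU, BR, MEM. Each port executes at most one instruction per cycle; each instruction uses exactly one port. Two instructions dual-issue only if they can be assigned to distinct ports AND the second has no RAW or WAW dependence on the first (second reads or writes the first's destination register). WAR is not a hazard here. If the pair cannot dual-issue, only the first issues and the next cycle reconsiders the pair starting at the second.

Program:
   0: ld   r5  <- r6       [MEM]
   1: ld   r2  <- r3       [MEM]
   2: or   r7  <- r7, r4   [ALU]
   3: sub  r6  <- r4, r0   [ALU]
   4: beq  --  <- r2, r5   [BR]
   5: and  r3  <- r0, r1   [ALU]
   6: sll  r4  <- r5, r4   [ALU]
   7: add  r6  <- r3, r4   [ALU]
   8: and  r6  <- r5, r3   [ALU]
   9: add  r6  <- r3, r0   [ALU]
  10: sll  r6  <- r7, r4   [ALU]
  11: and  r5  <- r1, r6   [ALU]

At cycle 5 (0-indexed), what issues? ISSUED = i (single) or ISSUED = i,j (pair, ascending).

ISSUED = 8

0. ld @i0  | no-port MEM/MEM
1. ld;or @i1/i2  | pair
2. sub;beq @i3/i4  | pair
3. and;sll @i5/i6  | pair
4. add @i7  | WAW r6
5. and @i8  | WAW r6
6. add @i9  | WAW r6
7. sll @i10  | RAW r6
8. and @i11  | tail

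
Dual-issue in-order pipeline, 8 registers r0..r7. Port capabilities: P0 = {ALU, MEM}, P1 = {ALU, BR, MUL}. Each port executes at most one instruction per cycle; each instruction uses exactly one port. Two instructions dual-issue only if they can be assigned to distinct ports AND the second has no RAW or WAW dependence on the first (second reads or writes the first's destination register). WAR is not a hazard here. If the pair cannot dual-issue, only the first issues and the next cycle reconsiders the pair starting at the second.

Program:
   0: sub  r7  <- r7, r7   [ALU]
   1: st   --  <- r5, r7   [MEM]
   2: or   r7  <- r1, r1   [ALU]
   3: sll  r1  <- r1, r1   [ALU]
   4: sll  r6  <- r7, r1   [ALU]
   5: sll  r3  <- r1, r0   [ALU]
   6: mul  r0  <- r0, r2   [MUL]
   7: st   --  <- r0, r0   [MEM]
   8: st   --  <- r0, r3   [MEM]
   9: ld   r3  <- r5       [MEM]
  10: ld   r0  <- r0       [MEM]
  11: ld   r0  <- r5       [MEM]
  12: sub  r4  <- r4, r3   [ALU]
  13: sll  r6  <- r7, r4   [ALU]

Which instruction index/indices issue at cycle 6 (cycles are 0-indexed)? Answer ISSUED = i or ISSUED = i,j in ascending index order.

  cy0 -> i0 (sub) RAW r7
  cy1 -> i1,i2 (st;or) pair
  cy2 -> i3 (sll) RAW r1
  cy3 -> i4,i5 (sll;sll) pair
  cy4 -> i6 (mul) RAW r0
  cy5 -> i7 (st) no-port MEM/MEM
  cy6 -> i8 (st) no-port MEM/MEM
  cy7 -> i9 (ld) no-port MEM/MEM
  cy8 -> i10 (ld) no-port MEM/MEM
  cy9 -> i11,i12 (ld;sub) pair
  cy10 -> i13 (sll) tail

ISSUED = 8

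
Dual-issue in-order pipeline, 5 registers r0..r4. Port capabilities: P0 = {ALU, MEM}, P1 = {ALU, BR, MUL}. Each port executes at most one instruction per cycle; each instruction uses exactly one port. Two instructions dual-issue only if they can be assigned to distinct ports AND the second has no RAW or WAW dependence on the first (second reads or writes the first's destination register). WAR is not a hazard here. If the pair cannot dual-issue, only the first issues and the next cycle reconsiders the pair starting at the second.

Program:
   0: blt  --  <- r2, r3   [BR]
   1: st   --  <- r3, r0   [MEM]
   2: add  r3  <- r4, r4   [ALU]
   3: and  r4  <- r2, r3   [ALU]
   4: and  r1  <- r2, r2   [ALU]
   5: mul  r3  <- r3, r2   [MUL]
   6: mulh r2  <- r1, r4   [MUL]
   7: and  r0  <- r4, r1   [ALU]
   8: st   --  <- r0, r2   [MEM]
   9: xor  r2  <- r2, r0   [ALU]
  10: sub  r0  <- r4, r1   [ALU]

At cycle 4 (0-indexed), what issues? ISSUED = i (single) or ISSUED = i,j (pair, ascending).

ISSUED = 6,7

c0: i0/i1 blt/st  dual
c1: i2 add  RAW r3
c2: i3/i4 and/and  dual
c3: i5 mul  no-port MUL/MUL
c4: i6/i7 mulh/and  dual
c5: i8/i9 st/xor  dual
c6: i10 sub  tail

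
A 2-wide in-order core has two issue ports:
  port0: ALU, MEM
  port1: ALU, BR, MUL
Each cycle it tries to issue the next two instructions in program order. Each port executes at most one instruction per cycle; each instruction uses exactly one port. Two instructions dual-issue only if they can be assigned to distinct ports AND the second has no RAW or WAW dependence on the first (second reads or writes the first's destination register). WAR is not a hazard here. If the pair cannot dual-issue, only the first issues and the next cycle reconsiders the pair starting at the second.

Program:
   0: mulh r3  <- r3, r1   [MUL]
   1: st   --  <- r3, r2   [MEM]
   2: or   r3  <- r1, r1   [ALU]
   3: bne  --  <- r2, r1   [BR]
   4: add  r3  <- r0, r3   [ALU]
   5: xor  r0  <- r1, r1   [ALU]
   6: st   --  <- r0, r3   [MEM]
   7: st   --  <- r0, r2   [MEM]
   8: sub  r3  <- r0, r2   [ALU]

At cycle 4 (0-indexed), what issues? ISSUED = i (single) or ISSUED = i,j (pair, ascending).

ISSUED = 6

c0: i0 mulh.MUL  RAW r3
c1: i1+i2 st.MEM or.ALU  dual
c2: i3+i4 bne.BR add.ALU  dual
c3: i5 xor.ALU  RAW r0
c4: i6 st.MEM  no-port MEM/MEM
c5: i7+i8 st.MEM sub.ALU  dual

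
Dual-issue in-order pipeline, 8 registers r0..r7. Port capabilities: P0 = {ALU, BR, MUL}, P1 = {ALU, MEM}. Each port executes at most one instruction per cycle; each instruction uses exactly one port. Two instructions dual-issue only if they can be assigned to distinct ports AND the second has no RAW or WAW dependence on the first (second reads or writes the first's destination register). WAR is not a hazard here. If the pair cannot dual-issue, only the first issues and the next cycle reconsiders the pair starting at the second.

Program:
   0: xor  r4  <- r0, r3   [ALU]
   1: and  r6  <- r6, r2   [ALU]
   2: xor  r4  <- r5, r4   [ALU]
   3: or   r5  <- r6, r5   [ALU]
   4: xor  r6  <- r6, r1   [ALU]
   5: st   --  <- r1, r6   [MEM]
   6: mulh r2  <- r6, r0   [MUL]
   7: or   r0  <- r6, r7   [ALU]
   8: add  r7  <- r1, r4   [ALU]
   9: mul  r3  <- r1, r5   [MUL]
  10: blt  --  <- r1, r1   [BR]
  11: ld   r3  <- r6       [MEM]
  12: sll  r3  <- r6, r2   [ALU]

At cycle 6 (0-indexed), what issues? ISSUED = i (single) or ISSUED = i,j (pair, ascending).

  cy0 -> i0,i1 (xor.ALU and.ALU) 2-wide
  cy1 -> i2,i3 (xor.ALU or.ALU) 2-wide
  cy2 -> i4 (xor.ALU) RAW r6
  cy3 -> i5,i6 (st.MEM mulh.MUL) 2-wide
  cy4 -> i7,i8 (or.ALU add.ALU) 2-wide
  cy5 -> i9 (mul.MUL) no-port MUL/BR
  cy6 -> i10,i11 (blt.BR ld.MEM) 2-wide
  cy7 -> i12 (sll.ALU) tail

ISSUED = 10,11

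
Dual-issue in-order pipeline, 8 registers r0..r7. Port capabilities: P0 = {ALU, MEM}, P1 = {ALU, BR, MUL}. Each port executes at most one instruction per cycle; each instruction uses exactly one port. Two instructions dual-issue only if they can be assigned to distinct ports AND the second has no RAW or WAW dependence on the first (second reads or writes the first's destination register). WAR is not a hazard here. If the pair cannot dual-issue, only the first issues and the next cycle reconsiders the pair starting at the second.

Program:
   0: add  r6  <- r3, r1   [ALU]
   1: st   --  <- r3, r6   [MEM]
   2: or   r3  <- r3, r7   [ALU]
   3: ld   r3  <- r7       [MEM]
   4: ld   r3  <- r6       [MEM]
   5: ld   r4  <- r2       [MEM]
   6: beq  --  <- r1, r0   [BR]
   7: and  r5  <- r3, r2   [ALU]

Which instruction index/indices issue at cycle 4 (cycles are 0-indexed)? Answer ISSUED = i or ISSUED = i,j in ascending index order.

[0] i0  add  -- RAW r6
[1] i1/i2  st+or  -- pair
[2] i3  ld  -- no-port MEM/MEM
[3] i4  ld  -- no-port MEM/MEM
[4] i5/i6  ld+beq  -- pair
[5] i7  and  -- tail

ISSUED = 5,6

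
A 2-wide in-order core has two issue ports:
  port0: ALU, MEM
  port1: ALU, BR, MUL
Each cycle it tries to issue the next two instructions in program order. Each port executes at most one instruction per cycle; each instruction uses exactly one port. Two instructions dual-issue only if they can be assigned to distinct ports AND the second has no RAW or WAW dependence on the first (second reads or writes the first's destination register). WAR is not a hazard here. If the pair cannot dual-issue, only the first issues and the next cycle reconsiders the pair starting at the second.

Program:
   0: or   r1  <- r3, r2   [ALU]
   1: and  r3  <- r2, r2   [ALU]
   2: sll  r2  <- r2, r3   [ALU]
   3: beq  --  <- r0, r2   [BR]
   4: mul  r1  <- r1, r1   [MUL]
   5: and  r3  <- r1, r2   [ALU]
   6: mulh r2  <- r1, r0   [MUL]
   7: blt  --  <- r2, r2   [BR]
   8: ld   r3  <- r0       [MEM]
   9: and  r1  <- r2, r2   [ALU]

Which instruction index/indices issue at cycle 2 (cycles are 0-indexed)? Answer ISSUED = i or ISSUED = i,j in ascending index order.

t=0 i0&i1:or.ALU and.ALU ; 2-wide
t=1 i2:sll.ALU ; RAW r2
t=2 i3:beq.BR ; no-port BR/MUL
t=3 i4:mul.MUL ; RAW r1
t=4 i5&i6:and.ALU mulh.MUL ; 2-wide
t=5 i7&i8:blt.BR ld.MEM ; 2-wide
t=6 i9:and.ALU ; tail

ISSUED = 3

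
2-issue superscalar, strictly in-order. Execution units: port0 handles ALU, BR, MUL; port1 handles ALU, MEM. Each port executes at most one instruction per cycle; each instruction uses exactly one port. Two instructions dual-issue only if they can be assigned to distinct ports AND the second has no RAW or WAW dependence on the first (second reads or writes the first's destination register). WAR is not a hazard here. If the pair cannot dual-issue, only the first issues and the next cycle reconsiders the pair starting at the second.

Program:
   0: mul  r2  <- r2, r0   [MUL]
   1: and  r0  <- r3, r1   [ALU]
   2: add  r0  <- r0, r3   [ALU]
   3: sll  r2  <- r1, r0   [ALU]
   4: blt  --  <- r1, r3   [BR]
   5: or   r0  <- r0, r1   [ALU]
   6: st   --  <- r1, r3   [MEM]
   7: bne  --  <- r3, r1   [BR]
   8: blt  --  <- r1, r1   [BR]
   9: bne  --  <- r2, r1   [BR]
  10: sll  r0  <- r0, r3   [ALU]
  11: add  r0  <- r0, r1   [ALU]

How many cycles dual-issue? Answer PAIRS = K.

PAIRS = 4

[0] i0,i1  mul/and  -- pair
[1] i2  add  -- RAW r0
[2] i3,i4  sll/blt  -- pair
[3] i5,i6  or/st  -- pair
[4] i7  bne  -- no-port BR/BR
[5] i8  blt  -- no-port BR/BR
[6] i9,i10  bne/sll  -- pair
[7] i11  add  -- tail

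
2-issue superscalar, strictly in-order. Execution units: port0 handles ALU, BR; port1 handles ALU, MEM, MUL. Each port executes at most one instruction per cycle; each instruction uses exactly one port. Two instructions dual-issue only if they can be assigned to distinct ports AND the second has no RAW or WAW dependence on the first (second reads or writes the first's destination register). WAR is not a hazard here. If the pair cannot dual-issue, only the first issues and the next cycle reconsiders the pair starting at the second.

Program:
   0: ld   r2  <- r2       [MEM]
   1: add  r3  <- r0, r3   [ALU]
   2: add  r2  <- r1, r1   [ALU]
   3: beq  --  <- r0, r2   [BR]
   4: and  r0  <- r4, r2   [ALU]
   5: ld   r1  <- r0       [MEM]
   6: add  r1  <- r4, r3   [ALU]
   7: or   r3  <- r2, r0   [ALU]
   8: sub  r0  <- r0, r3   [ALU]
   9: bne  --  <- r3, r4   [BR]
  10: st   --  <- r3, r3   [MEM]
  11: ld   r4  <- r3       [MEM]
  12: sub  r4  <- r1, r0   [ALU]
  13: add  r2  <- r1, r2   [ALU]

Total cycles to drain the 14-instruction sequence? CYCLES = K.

CYCLES = 9

#0 head=0: ld add i0+i1 dual
#1 head=2: add i2 RAW r2
#2 head=3: beq and i3+i4 dual
#3 head=5: ld i5 WAW r1
#4 head=6: add or i6+i7 dual
#5 head=8: sub bne i8+i9 dual
#6 head=10: st i10 no-port MEM/MEM
#7 head=11: ld i11 WAW r4
#8 head=12: sub add i12+i13 dual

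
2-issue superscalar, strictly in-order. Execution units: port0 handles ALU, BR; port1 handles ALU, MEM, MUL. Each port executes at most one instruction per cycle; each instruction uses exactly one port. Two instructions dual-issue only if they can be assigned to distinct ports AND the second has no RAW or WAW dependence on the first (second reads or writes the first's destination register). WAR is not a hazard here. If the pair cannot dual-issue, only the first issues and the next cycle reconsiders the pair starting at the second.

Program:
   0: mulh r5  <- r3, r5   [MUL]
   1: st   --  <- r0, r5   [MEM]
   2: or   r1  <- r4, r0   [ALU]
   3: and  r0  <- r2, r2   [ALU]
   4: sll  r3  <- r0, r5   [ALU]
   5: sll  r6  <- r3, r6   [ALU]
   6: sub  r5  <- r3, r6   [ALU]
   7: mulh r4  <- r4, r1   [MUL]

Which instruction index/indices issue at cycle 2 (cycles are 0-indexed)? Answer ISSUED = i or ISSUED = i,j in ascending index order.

ISSUED = 3

c0: i0 mulh.MUL  no-port MUL/MEM
c1: i1,i2 st.MEM/or.ALU  pair
c2: i3 and.ALU  RAW r0
c3: i4 sll.ALU  RAW r3
c4: i5 sll.ALU  RAW r6
c5: i6,i7 sub.ALU/mulh.MUL  pair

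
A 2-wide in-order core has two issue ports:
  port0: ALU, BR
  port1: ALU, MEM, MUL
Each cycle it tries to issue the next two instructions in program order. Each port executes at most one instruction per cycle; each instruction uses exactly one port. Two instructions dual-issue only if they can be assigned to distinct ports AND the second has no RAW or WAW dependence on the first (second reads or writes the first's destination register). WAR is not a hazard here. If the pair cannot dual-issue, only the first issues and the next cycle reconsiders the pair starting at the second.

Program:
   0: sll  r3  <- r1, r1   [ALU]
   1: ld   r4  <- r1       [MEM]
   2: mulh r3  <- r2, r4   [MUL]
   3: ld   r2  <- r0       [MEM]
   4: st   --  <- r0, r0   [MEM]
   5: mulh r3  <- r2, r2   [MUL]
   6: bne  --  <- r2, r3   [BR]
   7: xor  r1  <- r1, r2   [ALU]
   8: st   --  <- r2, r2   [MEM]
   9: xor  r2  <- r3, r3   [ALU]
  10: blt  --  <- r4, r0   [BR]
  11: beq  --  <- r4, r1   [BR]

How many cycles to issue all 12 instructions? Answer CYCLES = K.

CYCLES = 9

0. sll+ld @i0+i1  | 2-wide
1. mulh @i2  | no-port MUL/MEM
2. ld @i3  | no-port MEM/MEM
3. st @i4  | no-port MEM/MUL
4. mulh @i5  | RAW r3
5. bne+xor @i6+i7  | 2-wide
6. st+xor @i8+i9  | 2-wide
7. blt @i10  | no-port BR/BR
8. beq @i11  | tail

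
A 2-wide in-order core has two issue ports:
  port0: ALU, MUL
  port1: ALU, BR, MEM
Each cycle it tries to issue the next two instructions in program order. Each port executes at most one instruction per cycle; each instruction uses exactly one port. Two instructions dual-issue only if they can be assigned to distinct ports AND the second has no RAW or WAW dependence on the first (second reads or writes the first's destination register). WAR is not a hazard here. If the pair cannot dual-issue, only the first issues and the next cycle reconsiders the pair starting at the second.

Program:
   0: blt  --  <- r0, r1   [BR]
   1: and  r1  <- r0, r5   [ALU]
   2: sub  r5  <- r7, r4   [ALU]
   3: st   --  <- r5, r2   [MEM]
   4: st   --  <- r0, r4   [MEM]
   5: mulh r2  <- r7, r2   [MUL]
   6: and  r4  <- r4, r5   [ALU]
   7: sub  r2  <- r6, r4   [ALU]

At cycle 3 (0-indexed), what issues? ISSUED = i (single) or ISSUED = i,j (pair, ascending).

ISSUED = 4,5

#0 head=0: blt/and i0&i1 2-wide
#1 head=2: sub i2 RAW r5
#2 head=3: st i3 no-port MEM/MEM
#3 head=4: st/mulh i4&i5 2-wide
#4 head=6: and i6 RAW r4
#5 head=7: sub i7 tail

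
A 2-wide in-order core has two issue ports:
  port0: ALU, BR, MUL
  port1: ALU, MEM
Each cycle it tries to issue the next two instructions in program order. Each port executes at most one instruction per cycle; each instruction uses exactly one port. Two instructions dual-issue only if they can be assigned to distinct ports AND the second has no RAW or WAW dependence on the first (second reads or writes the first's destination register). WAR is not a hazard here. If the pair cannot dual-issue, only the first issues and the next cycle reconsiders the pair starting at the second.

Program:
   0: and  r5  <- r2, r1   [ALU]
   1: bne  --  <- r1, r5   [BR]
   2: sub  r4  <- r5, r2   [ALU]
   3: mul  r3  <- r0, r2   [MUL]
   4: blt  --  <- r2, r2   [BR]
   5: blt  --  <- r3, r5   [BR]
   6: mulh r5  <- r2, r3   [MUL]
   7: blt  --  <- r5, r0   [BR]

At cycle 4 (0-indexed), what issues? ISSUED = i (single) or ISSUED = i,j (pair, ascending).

c0: i0 and.ALU  RAW r5
c1: i1&i2 bne.BR/sub.ALU  pair
c2: i3 mul.MUL  no-port MUL/BR
c3: i4 blt.BR  no-port BR/BR
c4: i5 blt.BR  no-port BR/MUL
c5: i6 mulh.MUL  no-port MUL/BR
c6: i7 blt.BR  tail

ISSUED = 5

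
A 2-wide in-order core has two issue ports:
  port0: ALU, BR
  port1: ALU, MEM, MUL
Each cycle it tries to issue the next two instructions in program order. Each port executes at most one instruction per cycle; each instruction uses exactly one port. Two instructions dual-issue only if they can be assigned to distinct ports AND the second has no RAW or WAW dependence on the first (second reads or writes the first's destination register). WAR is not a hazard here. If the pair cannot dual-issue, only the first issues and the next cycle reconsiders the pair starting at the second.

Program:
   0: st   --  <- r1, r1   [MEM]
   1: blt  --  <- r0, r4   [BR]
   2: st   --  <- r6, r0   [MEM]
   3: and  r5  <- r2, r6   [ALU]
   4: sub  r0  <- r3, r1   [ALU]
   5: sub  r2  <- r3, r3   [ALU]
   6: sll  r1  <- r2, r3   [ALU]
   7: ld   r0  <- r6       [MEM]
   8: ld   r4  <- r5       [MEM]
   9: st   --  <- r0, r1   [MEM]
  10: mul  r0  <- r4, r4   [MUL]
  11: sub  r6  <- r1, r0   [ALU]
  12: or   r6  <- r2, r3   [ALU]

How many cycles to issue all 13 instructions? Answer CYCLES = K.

CYCLES = 9

#0 head=0: st+blt i0+i1 pair
#1 head=2: st+and i2+i3 pair
#2 head=4: sub+sub i4+i5 pair
#3 head=6: sll+ld i6+i7 pair
#4 head=8: ld i8 no-port MEM/MEM
#5 head=9: st i9 no-port MEM/MUL
#6 head=10: mul i10 RAW r0
#7 head=11: sub i11 WAW r6
#8 head=12: or i12 tail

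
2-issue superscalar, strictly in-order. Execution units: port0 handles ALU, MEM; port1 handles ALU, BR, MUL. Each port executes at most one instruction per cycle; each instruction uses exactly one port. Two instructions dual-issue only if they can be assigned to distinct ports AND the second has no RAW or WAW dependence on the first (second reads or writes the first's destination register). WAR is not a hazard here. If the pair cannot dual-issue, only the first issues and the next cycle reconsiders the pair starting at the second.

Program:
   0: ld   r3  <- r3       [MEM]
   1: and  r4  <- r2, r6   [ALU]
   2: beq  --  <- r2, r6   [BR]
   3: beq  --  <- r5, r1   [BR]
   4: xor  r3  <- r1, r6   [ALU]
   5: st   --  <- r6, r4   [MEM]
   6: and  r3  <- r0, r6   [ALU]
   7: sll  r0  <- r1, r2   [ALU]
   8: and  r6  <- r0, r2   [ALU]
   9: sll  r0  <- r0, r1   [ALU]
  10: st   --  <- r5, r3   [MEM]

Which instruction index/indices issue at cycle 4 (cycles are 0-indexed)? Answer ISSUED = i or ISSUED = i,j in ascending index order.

ISSUED = 7

0. ld+and @i0&i1  | dual
1. beq @i2  | no-port BR/BR
2. beq+xor @i3&i4  | dual
3. st+and @i5&i6  | dual
4. sll @i7  | RAW r0
5. and+sll @i8&i9  | dual
6. st @i10  | tail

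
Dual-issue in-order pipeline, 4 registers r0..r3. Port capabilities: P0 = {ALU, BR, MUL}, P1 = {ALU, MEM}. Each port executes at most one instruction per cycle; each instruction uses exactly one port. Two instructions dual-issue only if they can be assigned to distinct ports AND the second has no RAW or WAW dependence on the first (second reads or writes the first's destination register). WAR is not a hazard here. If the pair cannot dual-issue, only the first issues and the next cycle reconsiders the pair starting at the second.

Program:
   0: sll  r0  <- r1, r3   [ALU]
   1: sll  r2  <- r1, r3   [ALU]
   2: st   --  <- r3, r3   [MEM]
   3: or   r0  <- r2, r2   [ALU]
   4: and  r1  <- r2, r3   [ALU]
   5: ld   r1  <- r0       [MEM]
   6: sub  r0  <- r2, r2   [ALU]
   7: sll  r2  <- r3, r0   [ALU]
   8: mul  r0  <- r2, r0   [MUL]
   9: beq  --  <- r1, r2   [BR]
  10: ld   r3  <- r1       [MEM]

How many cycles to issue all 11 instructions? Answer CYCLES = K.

CYCLES = 7

[0] i0&i1  sll.ALU/sll.ALU  -- pair
[1] i2&i3  st.MEM/or.ALU  -- pair
[2] i4  and.ALU  -- WAW r1
[3] i5&i6  ld.MEM/sub.ALU  -- pair
[4] i7  sll.ALU  -- RAW r2
[5] i8  mul.MUL  -- no-port MUL/BR
[6] i9&i10  beq.BR/ld.MEM  -- pair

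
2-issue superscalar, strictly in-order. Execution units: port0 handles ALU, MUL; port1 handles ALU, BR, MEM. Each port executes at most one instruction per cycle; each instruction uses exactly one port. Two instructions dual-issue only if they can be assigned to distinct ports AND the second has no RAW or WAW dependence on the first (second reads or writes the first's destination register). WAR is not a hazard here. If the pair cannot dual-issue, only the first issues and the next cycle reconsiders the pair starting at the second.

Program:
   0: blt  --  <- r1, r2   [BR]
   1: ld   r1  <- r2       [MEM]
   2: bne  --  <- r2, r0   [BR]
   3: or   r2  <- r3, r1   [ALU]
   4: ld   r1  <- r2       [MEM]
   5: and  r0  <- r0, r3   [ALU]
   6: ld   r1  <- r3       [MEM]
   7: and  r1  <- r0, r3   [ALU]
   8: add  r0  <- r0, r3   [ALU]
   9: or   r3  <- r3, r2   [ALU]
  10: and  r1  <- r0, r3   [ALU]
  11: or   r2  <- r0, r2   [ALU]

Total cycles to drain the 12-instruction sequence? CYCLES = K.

c0: i0 blt.BR  no-port BR/MEM
c1: i1 ld.MEM  no-port MEM/BR
c2: i2,i3 bne.BR or.ALU  pair
c3: i4,i5 ld.MEM and.ALU  pair
c4: i6 ld.MEM  WAW r1
c5: i7,i8 and.ALU add.ALU  pair
c6: i9 or.ALU  RAW r3
c7: i10,i11 and.ALU or.ALU  pair

CYCLES = 8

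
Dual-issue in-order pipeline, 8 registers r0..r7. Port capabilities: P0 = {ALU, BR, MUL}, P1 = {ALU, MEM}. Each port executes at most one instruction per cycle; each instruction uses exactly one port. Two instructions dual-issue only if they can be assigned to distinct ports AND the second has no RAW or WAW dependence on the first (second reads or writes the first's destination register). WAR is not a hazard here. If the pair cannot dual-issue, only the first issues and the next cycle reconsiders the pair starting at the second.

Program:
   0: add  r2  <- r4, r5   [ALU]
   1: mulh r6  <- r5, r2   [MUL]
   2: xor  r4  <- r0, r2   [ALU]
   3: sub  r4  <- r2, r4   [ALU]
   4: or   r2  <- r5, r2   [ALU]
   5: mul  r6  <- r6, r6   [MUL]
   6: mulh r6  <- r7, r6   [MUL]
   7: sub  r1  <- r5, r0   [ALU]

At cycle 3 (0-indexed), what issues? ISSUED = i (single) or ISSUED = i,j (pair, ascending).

ISSUED = 5

[0] i0  add.ALU  -- RAW r2
[1] i1/i2  mulh.MUL xor.ALU  -- dual
[2] i3/i4  sub.ALU or.ALU  -- dual
[3] i5  mul.MUL  -- no-port MUL/MUL
[4] i6/i7  mulh.MUL sub.ALU  -- dual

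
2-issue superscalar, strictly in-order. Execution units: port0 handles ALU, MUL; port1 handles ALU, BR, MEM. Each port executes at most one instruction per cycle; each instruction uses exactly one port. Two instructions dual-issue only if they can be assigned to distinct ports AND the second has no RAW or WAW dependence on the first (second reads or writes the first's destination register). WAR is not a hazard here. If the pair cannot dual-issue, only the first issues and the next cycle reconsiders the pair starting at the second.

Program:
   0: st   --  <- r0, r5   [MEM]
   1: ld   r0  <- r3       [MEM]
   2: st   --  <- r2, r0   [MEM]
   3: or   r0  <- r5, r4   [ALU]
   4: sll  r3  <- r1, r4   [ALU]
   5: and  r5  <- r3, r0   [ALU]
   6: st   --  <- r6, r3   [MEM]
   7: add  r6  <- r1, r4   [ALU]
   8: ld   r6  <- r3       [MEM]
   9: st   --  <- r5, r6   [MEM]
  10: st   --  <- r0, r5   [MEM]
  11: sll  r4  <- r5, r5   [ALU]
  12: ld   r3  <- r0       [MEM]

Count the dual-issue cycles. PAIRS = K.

  cy0 -> i0 (st.MEM) no-port MEM/MEM
  cy1 -> i1 (ld.MEM) no-port MEM/MEM
  cy2 -> i2,i3 (st.MEM+or.ALU) 2-wide
  cy3 -> i4 (sll.ALU) RAW r3
  cy4 -> i5,i6 (and.ALU+st.MEM) 2-wide
  cy5 -> i7 (add.ALU) WAW r6
  cy6 -> i8 (ld.MEM) no-port MEM/MEM
  cy7 -> i9 (st.MEM) no-port MEM/MEM
  cy8 -> i10,i11 (st.MEM+sll.ALU) 2-wide
  cy9 -> i12 (ld.MEM) tail

PAIRS = 3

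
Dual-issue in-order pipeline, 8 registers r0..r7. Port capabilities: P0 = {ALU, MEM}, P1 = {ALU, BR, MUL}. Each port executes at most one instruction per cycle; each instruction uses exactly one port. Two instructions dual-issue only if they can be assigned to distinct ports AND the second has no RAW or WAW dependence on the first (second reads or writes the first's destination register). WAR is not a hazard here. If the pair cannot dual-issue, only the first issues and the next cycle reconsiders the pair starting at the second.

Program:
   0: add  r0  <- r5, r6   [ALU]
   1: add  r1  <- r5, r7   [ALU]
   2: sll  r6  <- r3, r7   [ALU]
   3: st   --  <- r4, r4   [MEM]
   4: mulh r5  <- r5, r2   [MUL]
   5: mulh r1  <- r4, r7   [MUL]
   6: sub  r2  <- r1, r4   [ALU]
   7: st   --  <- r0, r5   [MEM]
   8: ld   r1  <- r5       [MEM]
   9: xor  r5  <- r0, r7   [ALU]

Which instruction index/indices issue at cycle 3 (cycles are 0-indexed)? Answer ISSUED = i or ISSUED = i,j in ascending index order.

[0] i0+i1  add;add  -- dual
[1] i2+i3  sll;st  -- dual
[2] i4  mulh  -- no-port MUL/MUL
[3] i5  mulh  -- RAW r1
[4] i6+i7  sub;st  -- dual
[5] i8+i9  ld;xor  -- dual

ISSUED = 5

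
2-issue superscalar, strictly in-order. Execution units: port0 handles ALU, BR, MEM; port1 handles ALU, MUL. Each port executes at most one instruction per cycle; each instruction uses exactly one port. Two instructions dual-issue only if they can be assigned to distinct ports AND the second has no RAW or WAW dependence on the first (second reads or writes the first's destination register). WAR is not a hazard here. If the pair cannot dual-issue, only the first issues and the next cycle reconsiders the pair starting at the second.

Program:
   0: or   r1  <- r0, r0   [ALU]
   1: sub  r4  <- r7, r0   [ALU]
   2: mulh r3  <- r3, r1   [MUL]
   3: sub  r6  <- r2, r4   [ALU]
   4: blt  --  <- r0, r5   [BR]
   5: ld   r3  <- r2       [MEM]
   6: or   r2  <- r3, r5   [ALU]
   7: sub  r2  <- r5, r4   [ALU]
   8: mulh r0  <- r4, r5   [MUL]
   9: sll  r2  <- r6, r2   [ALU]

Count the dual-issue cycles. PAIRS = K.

c0: i0,i1 or;sub  2-wide
c1: i2,i3 mulh;sub  2-wide
c2: i4 blt  no-port BR/MEM
c3: i5 ld  RAW r3
c4: i6 or  WAW r2
c5: i7,i8 sub;mulh  2-wide
c6: i9 sll  tail

PAIRS = 3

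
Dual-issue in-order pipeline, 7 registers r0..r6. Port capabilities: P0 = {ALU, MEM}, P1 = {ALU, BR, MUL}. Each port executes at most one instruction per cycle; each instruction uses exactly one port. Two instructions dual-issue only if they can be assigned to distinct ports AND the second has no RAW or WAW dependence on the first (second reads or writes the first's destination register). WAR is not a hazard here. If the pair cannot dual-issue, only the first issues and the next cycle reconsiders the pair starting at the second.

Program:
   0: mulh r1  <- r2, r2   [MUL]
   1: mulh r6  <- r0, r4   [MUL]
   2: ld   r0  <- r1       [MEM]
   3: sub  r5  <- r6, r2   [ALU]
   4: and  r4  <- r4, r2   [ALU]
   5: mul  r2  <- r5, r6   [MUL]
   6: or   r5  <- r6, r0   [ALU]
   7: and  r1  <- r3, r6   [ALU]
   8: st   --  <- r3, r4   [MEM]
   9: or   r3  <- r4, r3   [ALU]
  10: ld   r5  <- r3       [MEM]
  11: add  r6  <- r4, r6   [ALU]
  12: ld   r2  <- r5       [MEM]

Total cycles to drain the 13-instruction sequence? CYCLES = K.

CYCLES = 8

#0 head=0: mulh.MUL i0 no-port MUL/MUL
#1 head=1: mulh.MUL;ld.MEM i1&i2 dual
#2 head=3: sub.ALU;and.ALU i3&i4 dual
#3 head=5: mul.MUL;or.ALU i5&i6 dual
#4 head=7: and.ALU;st.MEM i7&i8 dual
#5 head=9: or.ALU i9 RAW r3
#6 head=10: ld.MEM;add.ALU i10&i11 dual
#7 head=12: ld.MEM i12 tail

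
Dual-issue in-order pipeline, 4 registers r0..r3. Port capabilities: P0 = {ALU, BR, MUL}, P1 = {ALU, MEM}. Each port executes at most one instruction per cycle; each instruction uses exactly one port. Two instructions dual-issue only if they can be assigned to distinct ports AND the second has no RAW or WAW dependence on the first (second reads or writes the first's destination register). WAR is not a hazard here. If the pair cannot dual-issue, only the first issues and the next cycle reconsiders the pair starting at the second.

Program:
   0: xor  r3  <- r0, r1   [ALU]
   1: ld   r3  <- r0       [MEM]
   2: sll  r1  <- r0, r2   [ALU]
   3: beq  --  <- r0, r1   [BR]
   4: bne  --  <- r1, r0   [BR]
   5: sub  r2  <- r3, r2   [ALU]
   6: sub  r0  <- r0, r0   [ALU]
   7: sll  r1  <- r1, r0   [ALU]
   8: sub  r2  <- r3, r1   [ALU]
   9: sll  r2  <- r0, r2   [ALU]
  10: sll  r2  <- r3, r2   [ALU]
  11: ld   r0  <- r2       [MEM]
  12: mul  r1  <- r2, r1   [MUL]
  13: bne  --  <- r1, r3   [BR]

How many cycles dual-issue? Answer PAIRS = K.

PAIRS = 3

[0] i0  xor.ALU  -- WAW r3
[1] i1&i2  ld.MEM/sll.ALU  -- dual
[2] i3  beq.BR  -- no-port BR/BR
[3] i4&i5  bne.BR/sub.ALU  -- dual
[4] i6  sub.ALU  -- RAW r0
[5] i7  sll.ALU  -- RAW r1
[6] i8  sub.ALU  -- RAW+WAW r2
[7] i9  sll.ALU  -- RAW+WAW r2
[8] i10  sll.ALU  -- RAW r2
[9] i11&i12  ld.MEM/mul.MUL  -- dual
[10] i13  bne.BR  -- tail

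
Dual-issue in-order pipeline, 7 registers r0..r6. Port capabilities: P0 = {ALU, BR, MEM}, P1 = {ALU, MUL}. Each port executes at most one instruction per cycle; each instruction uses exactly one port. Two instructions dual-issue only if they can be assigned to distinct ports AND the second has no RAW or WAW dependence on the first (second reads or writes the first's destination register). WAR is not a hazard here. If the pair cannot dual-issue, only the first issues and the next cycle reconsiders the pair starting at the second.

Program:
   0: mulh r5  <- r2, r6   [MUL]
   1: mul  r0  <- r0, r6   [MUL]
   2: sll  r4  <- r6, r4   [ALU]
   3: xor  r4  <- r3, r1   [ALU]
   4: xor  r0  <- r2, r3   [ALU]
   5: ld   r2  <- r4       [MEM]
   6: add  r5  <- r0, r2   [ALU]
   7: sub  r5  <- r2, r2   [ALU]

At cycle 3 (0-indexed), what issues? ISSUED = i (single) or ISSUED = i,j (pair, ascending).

#0 head=0: mulh.MUL i0 no-port MUL/MUL
#1 head=1: mul.MUL/sll.ALU i1/i2 dual
#2 head=3: xor.ALU/xor.ALU i3/i4 dual
#3 head=5: ld.MEM i5 RAW r2
#4 head=6: add.ALU i6 WAW r5
#5 head=7: sub.ALU i7 tail

ISSUED = 5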